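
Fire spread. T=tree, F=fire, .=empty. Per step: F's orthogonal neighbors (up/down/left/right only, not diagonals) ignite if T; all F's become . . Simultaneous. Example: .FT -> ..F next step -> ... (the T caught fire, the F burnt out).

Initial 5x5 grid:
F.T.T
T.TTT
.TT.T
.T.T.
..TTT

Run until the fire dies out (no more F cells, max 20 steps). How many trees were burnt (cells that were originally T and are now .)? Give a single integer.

Answer: 1

Derivation:
Step 1: +1 fires, +1 burnt (F count now 1)
Step 2: +0 fires, +1 burnt (F count now 0)
Fire out after step 2
Initially T: 14, now '.': 12
Total burnt (originally-T cells now '.'): 1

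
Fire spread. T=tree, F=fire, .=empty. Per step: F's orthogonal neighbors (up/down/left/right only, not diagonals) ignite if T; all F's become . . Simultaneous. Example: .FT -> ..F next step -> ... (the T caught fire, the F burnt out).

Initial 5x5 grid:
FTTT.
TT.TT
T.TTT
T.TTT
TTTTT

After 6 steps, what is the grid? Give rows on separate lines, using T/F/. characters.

Step 1: 2 trees catch fire, 1 burn out
  .FTT.
  FT.TT
  T.TTT
  T.TTT
  TTTTT
Step 2: 3 trees catch fire, 2 burn out
  ..FT.
  .F.TT
  F.TTT
  T.TTT
  TTTTT
Step 3: 2 trees catch fire, 3 burn out
  ...F.
  ...TT
  ..TTT
  F.TTT
  TTTTT
Step 4: 2 trees catch fire, 2 burn out
  .....
  ...FT
  ..TTT
  ..TTT
  FTTTT
Step 5: 3 trees catch fire, 2 burn out
  .....
  ....F
  ..TFT
  ..TTT
  .FTTT
Step 6: 4 trees catch fire, 3 burn out
  .....
  .....
  ..F.F
  ..TFT
  ..FTT

.....
.....
..F.F
..TFT
..FTT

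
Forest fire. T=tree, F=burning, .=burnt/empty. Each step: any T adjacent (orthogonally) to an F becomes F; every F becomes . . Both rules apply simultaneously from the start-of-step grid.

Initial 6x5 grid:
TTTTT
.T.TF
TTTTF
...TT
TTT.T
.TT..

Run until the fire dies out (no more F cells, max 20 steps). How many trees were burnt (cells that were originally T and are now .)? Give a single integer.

Step 1: +4 fires, +2 burnt (F count now 4)
Step 2: +4 fires, +4 burnt (F count now 4)
Step 3: +2 fires, +4 burnt (F count now 2)
Step 4: +3 fires, +2 burnt (F count now 3)
Step 5: +1 fires, +3 burnt (F count now 1)
Step 6: +0 fires, +1 burnt (F count now 0)
Fire out after step 6
Initially T: 19, now '.': 25
Total burnt (originally-T cells now '.'): 14

Answer: 14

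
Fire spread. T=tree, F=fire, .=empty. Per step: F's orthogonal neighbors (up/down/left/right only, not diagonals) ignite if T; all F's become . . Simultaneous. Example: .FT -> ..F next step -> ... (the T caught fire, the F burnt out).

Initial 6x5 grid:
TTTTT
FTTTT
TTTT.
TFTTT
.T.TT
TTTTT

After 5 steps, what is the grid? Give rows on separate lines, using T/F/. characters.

Step 1: 7 trees catch fire, 2 burn out
  FTTTT
  .FTTT
  FFTT.
  F.FTT
  .F.TT
  TTTTT
Step 2: 5 trees catch fire, 7 burn out
  .FTTT
  ..FTT
  ..FT.
  ...FT
  ...TT
  TFTTT
Step 3: 7 trees catch fire, 5 burn out
  ..FTT
  ...FT
  ...F.
  ....F
  ...FT
  F.FTT
Step 4: 4 trees catch fire, 7 burn out
  ...FT
  ....F
  .....
  .....
  ....F
  ...FT
Step 5: 2 trees catch fire, 4 burn out
  ....F
  .....
  .....
  .....
  .....
  ....F

....F
.....
.....
.....
.....
....F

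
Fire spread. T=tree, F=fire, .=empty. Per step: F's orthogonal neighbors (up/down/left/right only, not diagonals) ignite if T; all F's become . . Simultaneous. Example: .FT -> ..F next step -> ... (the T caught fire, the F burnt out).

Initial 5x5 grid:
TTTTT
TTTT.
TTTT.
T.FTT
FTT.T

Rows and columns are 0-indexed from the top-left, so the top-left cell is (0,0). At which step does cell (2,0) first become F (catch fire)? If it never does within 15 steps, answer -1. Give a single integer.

Step 1: cell (2,0)='T' (+5 fires, +2 burnt)
Step 2: cell (2,0)='F' (+5 fires, +5 burnt)
  -> target ignites at step 2
Step 3: cell (2,0)='.' (+5 fires, +5 burnt)
Step 4: cell (2,0)='.' (+3 fires, +5 burnt)
Step 5: cell (2,0)='.' (+1 fires, +3 burnt)
Step 6: cell (2,0)='.' (+0 fires, +1 burnt)
  fire out at step 6

2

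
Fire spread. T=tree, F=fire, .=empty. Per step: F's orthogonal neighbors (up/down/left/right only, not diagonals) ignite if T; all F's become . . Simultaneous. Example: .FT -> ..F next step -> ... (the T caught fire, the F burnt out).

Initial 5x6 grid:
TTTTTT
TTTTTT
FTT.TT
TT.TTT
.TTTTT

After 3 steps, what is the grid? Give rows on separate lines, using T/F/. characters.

Step 1: 3 trees catch fire, 1 burn out
  TTTTTT
  FTTTTT
  .FT.TT
  FT.TTT
  .TTTTT
Step 2: 4 trees catch fire, 3 burn out
  FTTTTT
  .FTTTT
  ..F.TT
  .F.TTT
  .TTTTT
Step 3: 3 trees catch fire, 4 burn out
  .FTTTT
  ..FTTT
  ....TT
  ...TTT
  .FTTTT

.FTTTT
..FTTT
....TT
...TTT
.FTTTT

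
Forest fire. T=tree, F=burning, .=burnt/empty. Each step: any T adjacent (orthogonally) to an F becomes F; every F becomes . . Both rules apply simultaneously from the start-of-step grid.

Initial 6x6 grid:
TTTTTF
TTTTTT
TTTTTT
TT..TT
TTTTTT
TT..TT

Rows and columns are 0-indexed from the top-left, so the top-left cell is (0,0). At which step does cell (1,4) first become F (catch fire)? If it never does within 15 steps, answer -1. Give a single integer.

Step 1: cell (1,4)='T' (+2 fires, +1 burnt)
Step 2: cell (1,4)='F' (+3 fires, +2 burnt)
  -> target ignites at step 2
Step 3: cell (1,4)='.' (+4 fires, +3 burnt)
Step 4: cell (1,4)='.' (+5 fires, +4 burnt)
Step 5: cell (1,4)='.' (+5 fires, +5 burnt)
Step 6: cell (1,4)='.' (+4 fires, +5 burnt)
Step 7: cell (1,4)='.' (+3 fires, +4 burnt)
Step 8: cell (1,4)='.' (+2 fires, +3 burnt)
Step 9: cell (1,4)='.' (+2 fires, +2 burnt)
Step 10: cell (1,4)='.' (+1 fires, +2 burnt)
Step 11: cell (1,4)='.' (+0 fires, +1 burnt)
  fire out at step 11

2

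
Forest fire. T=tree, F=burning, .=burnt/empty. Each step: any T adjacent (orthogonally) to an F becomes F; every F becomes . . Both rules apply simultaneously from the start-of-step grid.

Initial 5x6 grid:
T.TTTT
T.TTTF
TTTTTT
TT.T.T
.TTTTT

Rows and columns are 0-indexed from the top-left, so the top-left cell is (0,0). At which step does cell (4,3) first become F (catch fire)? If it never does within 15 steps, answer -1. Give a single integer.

Step 1: cell (4,3)='T' (+3 fires, +1 burnt)
Step 2: cell (4,3)='T' (+4 fires, +3 burnt)
Step 3: cell (4,3)='T' (+4 fires, +4 burnt)
Step 4: cell (4,3)='T' (+4 fires, +4 burnt)
Step 5: cell (4,3)='F' (+2 fires, +4 burnt)
  -> target ignites at step 5
Step 6: cell (4,3)='.' (+3 fires, +2 burnt)
Step 7: cell (4,3)='.' (+3 fires, +3 burnt)
Step 8: cell (4,3)='.' (+1 fires, +3 burnt)
Step 9: cell (4,3)='.' (+0 fires, +1 burnt)
  fire out at step 9

5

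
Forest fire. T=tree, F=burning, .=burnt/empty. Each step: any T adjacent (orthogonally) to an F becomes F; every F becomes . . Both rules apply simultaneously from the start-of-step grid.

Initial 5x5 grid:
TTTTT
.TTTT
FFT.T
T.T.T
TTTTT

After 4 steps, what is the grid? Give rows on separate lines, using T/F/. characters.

Step 1: 3 trees catch fire, 2 burn out
  TTTTT
  .FTTT
  ..F.T
  F.T.T
  TTTTT
Step 2: 4 trees catch fire, 3 burn out
  TFTTT
  ..FTT
  ....T
  ..F.T
  FTTTT
Step 3: 5 trees catch fire, 4 burn out
  F.FTT
  ...FT
  ....T
  ....T
  .FFTT
Step 4: 3 trees catch fire, 5 burn out
  ...FT
  ....F
  ....T
  ....T
  ...FT

...FT
....F
....T
....T
...FT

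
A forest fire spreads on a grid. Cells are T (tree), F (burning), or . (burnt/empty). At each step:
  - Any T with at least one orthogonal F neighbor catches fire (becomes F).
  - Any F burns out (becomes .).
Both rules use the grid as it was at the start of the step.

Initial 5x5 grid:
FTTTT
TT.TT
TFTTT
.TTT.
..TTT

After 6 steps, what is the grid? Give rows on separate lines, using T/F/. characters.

Step 1: 6 trees catch fire, 2 burn out
  .FTTT
  FF.TT
  F.FTT
  .FTT.
  ..TTT
Step 2: 3 trees catch fire, 6 burn out
  ..FTT
  ...TT
  ...FT
  ..FT.
  ..TTT
Step 3: 5 trees catch fire, 3 burn out
  ...FT
  ...FT
  ....F
  ...F.
  ..FTT
Step 4: 3 trees catch fire, 5 burn out
  ....F
  ....F
  .....
  .....
  ...FT
Step 5: 1 trees catch fire, 3 burn out
  .....
  .....
  .....
  .....
  ....F
Step 6: 0 trees catch fire, 1 burn out
  .....
  .....
  .....
  .....
  .....

.....
.....
.....
.....
.....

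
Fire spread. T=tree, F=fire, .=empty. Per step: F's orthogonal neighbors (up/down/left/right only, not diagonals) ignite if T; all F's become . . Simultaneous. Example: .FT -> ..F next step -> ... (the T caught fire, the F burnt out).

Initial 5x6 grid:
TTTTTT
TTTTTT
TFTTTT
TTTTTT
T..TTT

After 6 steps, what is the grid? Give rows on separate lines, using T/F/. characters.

Step 1: 4 trees catch fire, 1 burn out
  TTTTTT
  TFTTTT
  F.FTTT
  TFTTTT
  T..TTT
Step 2: 6 trees catch fire, 4 burn out
  TFTTTT
  F.FTTT
  ...FTT
  F.FTTT
  T..TTT
Step 3: 6 trees catch fire, 6 burn out
  F.FTTT
  ...FTT
  ....FT
  ...FTT
  F..TTT
Step 4: 5 trees catch fire, 6 burn out
  ...FTT
  ....FT
  .....F
  ....FT
  ...FTT
Step 5: 4 trees catch fire, 5 burn out
  ....FT
  .....F
  ......
  .....F
  ....FT
Step 6: 2 trees catch fire, 4 burn out
  .....F
  ......
  ......
  ......
  .....F

.....F
......
......
......
.....F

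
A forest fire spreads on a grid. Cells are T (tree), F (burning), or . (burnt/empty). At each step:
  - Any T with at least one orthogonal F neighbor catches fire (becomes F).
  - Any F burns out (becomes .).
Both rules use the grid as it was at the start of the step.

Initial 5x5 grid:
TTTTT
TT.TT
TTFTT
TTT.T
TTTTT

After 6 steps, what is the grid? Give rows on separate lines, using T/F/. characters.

Step 1: 3 trees catch fire, 1 burn out
  TTTTT
  TT.TT
  TF.FT
  TTF.T
  TTTTT
Step 2: 6 trees catch fire, 3 burn out
  TTTTT
  TF.FT
  F...F
  TF..T
  TTFTT
Step 3: 8 trees catch fire, 6 burn out
  TFTFT
  F...F
  .....
  F...F
  TF.FT
Step 4: 5 trees catch fire, 8 burn out
  F.F.F
  .....
  .....
  .....
  F...F
Step 5: 0 trees catch fire, 5 burn out
  .....
  .....
  .....
  .....
  .....
Step 6: 0 trees catch fire, 0 burn out
  .....
  .....
  .....
  .....
  .....

.....
.....
.....
.....
.....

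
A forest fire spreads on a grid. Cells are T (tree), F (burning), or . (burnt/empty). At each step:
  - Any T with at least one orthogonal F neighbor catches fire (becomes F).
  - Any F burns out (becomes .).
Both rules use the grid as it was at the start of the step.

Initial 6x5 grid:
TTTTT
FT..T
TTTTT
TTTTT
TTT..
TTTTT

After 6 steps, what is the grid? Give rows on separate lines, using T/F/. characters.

Step 1: 3 trees catch fire, 1 burn out
  FTTTT
  .F..T
  FTTTT
  TTTTT
  TTT..
  TTTTT
Step 2: 3 trees catch fire, 3 burn out
  .FTTT
  ....T
  .FTTT
  FTTTT
  TTT..
  TTTTT
Step 3: 4 trees catch fire, 3 burn out
  ..FTT
  ....T
  ..FTT
  .FTTT
  FTT..
  TTTTT
Step 4: 5 trees catch fire, 4 burn out
  ...FT
  ....T
  ...FT
  ..FTT
  .FT..
  FTTTT
Step 5: 5 trees catch fire, 5 burn out
  ....F
  ....T
  ....F
  ...FT
  ..F..
  .FTTT
Step 6: 3 trees catch fire, 5 burn out
  .....
  ....F
  .....
  ....F
  .....
  ..FTT

.....
....F
.....
....F
.....
..FTT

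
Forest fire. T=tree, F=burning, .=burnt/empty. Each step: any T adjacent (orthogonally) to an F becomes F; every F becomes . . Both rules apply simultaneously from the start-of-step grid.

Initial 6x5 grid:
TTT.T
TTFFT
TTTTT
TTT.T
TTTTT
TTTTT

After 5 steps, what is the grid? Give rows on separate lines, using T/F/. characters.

Step 1: 5 trees catch fire, 2 burn out
  TTF.T
  TF..F
  TTFFT
  TTT.T
  TTTTT
  TTTTT
Step 2: 6 trees catch fire, 5 burn out
  TF..F
  F....
  TF..F
  TTF.T
  TTTTT
  TTTTT
Step 3: 5 trees catch fire, 6 burn out
  F....
  .....
  F....
  TF..F
  TTFTT
  TTTTT
Step 4: 5 trees catch fire, 5 burn out
  .....
  .....
  .....
  F....
  TF.FF
  TTFTT
Step 5: 4 trees catch fire, 5 burn out
  .....
  .....
  .....
  .....
  F....
  TF.FF

.....
.....
.....
.....
F....
TF.FF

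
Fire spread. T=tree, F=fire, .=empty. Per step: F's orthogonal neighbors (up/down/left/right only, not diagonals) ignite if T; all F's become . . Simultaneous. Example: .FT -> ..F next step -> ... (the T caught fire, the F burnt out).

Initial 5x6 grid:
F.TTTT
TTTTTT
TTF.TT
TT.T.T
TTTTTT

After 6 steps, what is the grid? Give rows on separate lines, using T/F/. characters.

Step 1: 3 trees catch fire, 2 burn out
  ..TTTT
  FTFTTT
  TF..TT
  TT.T.T
  TTTTTT
Step 2: 5 trees catch fire, 3 burn out
  ..FTTT
  .F.FTT
  F...TT
  TF.T.T
  TTTTTT
Step 3: 4 trees catch fire, 5 burn out
  ...FTT
  ....FT
  ....TT
  F..T.T
  TFTTTT
Step 4: 5 trees catch fire, 4 burn out
  ....FT
  .....F
  ....FT
  ...T.T
  F.FTTT
Step 5: 3 trees catch fire, 5 burn out
  .....F
  ......
  .....F
  ...T.T
  ...FTT
Step 6: 3 trees catch fire, 3 burn out
  ......
  ......
  ......
  ...F.F
  ....FT

......
......
......
...F.F
....FT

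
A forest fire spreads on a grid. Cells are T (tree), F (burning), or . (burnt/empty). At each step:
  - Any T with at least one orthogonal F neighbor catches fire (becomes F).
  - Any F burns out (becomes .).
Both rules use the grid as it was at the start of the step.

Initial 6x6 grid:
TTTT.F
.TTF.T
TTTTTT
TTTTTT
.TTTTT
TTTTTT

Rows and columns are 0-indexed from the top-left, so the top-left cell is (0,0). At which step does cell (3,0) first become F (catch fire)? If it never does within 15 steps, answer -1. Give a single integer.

Step 1: cell (3,0)='T' (+4 fires, +2 burnt)
Step 2: cell (3,0)='T' (+6 fires, +4 burnt)
Step 3: cell (3,0)='T' (+6 fires, +6 burnt)
Step 4: cell (3,0)='T' (+7 fires, +6 burnt)
Step 5: cell (3,0)='F' (+5 fires, +7 burnt)
  -> target ignites at step 5
Step 6: cell (3,0)='.' (+1 fires, +5 burnt)
Step 7: cell (3,0)='.' (+1 fires, +1 burnt)
Step 8: cell (3,0)='.' (+0 fires, +1 burnt)
  fire out at step 8

5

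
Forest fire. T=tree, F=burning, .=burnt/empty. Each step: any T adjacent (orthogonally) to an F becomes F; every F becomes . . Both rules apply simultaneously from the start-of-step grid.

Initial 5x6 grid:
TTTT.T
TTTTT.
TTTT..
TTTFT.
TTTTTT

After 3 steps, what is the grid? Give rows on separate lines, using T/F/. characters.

Step 1: 4 trees catch fire, 1 burn out
  TTTT.T
  TTTTT.
  TTTF..
  TTF.F.
  TTTFTT
Step 2: 5 trees catch fire, 4 burn out
  TTTT.T
  TTTFT.
  TTF...
  TF....
  TTF.FT
Step 3: 7 trees catch fire, 5 burn out
  TTTF.T
  TTF.F.
  TF....
  F.....
  TF...F

TTTF.T
TTF.F.
TF....
F.....
TF...F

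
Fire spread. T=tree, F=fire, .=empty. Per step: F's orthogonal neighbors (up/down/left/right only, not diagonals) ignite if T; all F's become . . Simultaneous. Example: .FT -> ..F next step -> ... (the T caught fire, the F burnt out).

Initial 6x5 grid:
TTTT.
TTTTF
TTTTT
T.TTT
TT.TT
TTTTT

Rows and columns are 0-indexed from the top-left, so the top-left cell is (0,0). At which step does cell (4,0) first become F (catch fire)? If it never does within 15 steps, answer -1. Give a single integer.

Step 1: cell (4,0)='T' (+2 fires, +1 burnt)
Step 2: cell (4,0)='T' (+4 fires, +2 burnt)
Step 3: cell (4,0)='T' (+5 fires, +4 burnt)
Step 4: cell (4,0)='T' (+6 fires, +5 burnt)
Step 5: cell (4,0)='T' (+3 fires, +6 burnt)
Step 6: cell (4,0)='T' (+2 fires, +3 burnt)
Step 7: cell (4,0)='F' (+2 fires, +2 burnt)
  -> target ignites at step 7
Step 8: cell (4,0)='.' (+2 fires, +2 burnt)
Step 9: cell (4,0)='.' (+0 fires, +2 burnt)
  fire out at step 9

7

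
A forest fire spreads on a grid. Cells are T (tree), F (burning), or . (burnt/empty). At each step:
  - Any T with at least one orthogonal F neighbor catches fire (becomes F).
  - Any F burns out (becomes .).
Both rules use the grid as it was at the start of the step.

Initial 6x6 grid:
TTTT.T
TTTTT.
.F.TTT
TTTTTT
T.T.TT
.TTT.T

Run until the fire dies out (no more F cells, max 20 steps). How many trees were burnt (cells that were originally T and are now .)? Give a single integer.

Step 1: +2 fires, +1 burnt (F count now 2)
Step 2: +5 fires, +2 burnt (F count now 5)
Step 3: +6 fires, +5 burnt (F count now 6)
Step 4: +5 fires, +6 burnt (F count now 5)
Step 5: +5 fires, +5 burnt (F count now 5)
Step 6: +2 fires, +5 burnt (F count now 2)
Step 7: +1 fires, +2 burnt (F count now 1)
Step 8: +0 fires, +1 burnt (F count now 0)
Fire out after step 8
Initially T: 27, now '.': 35
Total burnt (originally-T cells now '.'): 26

Answer: 26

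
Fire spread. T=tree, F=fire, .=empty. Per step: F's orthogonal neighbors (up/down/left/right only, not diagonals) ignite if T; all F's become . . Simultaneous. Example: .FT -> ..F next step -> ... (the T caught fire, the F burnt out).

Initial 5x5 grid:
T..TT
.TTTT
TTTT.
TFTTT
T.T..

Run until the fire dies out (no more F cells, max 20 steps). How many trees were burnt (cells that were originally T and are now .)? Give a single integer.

Step 1: +3 fires, +1 burnt (F count now 3)
Step 2: +6 fires, +3 burnt (F count now 6)
Step 3: +3 fires, +6 burnt (F count now 3)
Step 4: +1 fires, +3 burnt (F count now 1)
Step 5: +2 fires, +1 burnt (F count now 2)
Step 6: +1 fires, +2 burnt (F count now 1)
Step 7: +0 fires, +1 burnt (F count now 0)
Fire out after step 7
Initially T: 17, now '.': 24
Total burnt (originally-T cells now '.'): 16

Answer: 16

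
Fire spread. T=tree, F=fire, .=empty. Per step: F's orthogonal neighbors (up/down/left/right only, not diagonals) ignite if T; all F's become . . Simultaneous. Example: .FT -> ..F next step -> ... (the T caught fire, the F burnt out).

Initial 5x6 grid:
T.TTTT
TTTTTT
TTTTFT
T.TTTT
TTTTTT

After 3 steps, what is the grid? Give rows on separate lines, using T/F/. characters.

Step 1: 4 trees catch fire, 1 burn out
  T.TTTT
  TTTTFT
  TTTF.F
  T.TTFT
  TTTTTT
Step 2: 7 trees catch fire, 4 burn out
  T.TTFT
  TTTF.F
  TTF...
  T.TF.F
  TTTTFT
Step 3: 7 trees catch fire, 7 burn out
  T.TF.F
  TTF...
  TF....
  T.F...
  TTTF.F

T.TF.F
TTF...
TF....
T.F...
TTTF.F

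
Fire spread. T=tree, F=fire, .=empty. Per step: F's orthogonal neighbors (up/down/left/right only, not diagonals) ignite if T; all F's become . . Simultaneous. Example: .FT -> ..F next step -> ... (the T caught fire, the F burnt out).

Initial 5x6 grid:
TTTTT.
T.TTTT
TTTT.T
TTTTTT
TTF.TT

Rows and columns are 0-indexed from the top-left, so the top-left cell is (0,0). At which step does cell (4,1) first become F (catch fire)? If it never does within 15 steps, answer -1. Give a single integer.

Step 1: cell (4,1)='F' (+2 fires, +1 burnt)
  -> target ignites at step 1
Step 2: cell (4,1)='.' (+4 fires, +2 burnt)
Step 3: cell (4,1)='.' (+5 fires, +4 burnt)
Step 4: cell (4,1)='.' (+5 fires, +5 burnt)
Step 5: cell (4,1)='.' (+6 fires, +5 burnt)
Step 6: cell (4,1)='.' (+3 fires, +6 burnt)
Step 7: cell (4,1)='.' (+0 fires, +3 burnt)
  fire out at step 7

1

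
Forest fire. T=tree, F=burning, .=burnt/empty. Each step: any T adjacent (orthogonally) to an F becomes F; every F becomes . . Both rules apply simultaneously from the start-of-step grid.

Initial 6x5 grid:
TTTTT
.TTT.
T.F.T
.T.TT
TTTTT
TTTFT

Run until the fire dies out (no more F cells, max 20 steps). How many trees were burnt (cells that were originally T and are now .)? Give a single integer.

Step 1: +4 fires, +2 burnt (F count now 4)
Step 2: +7 fires, +4 burnt (F count now 7)
Step 3: +5 fires, +7 burnt (F count now 5)
Step 4: +5 fires, +5 burnt (F count now 5)
Step 5: +0 fires, +5 burnt (F count now 0)
Fire out after step 5
Initially T: 22, now '.': 29
Total burnt (originally-T cells now '.'): 21

Answer: 21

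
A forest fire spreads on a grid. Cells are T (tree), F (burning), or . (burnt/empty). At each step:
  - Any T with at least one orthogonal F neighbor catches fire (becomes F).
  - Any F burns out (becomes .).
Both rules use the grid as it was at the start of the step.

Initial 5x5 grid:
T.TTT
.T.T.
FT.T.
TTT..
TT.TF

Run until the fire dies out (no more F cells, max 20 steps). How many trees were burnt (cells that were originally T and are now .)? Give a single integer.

Answer: 8

Derivation:
Step 1: +3 fires, +2 burnt (F count now 3)
Step 2: +3 fires, +3 burnt (F count now 3)
Step 3: +2 fires, +3 burnt (F count now 2)
Step 4: +0 fires, +2 burnt (F count now 0)
Fire out after step 4
Initially T: 14, now '.': 19
Total burnt (originally-T cells now '.'): 8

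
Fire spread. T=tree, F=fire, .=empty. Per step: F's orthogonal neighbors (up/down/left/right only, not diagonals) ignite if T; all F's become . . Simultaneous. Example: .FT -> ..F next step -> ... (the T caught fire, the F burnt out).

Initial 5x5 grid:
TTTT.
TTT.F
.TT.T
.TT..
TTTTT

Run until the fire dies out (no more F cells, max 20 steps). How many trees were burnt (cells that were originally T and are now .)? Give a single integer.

Step 1: +1 fires, +1 burnt (F count now 1)
Step 2: +0 fires, +1 burnt (F count now 0)
Fire out after step 2
Initially T: 17, now '.': 9
Total burnt (originally-T cells now '.'): 1

Answer: 1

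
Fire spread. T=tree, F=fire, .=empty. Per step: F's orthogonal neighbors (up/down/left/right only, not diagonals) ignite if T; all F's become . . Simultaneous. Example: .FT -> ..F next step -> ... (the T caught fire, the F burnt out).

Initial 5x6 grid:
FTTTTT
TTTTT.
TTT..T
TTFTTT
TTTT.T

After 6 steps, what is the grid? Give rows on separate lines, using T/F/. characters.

Step 1: 6 trees catch fire, 2 burn out
  .FTTTT
  FTTTT.
  TTF..T
  TF.FTT
  TTFT.T
Step 2: 9 trees catch fire, 6 burn out
  ..FTTT
  .FFTT.
  FF...T
  F...FT
  TF.F.T
Step 3: 4 trees catch fire, 9 burn out
  ...FTT
  ...FT.
  .....T
  .....F
  F....T
Step 4: 4 trees catch fire, 4 burn out
  ....FT
  ....F.
  .....F
  ......
  .....F
Step 5: 1 trees catch fire, 4 burn out
  .....F
  ......
  ......
  ......
  ......
Step 6: 0 trees catch fire, 1 burn out
  ......
  ......
  ......
  ......
  ......

......
......
......
......
......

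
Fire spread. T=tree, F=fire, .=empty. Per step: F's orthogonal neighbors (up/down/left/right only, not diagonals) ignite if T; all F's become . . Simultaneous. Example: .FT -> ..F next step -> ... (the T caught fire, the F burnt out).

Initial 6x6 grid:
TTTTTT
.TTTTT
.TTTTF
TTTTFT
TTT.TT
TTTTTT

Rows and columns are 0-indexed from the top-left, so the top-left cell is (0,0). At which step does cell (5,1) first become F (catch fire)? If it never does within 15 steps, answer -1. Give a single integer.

Step 1: cell (5,1)='T' (+5 fires, +2 burnt)
Step 2: cell (5,1)='T' (+6 fires, +5 burnt)
Step 3: cell (5,1)='T' (+7 fires, +6 burnt)
Step 4: cell (5,1)='T' (+6 fires, +7 burnt)
Step 5: cell (5,1)='F' (+4 fires, +6 burnt)
  -> target ignites at step 5
Step 6: cell (5,1)='.' (+2 fires, +4 burnt)
Step 7: cell (5,1)='.' (+1 fires, +2 burnt)
Step 8: cell (5,1)='.' (+0 fires, +1 burnt)
  fire out at step 8

5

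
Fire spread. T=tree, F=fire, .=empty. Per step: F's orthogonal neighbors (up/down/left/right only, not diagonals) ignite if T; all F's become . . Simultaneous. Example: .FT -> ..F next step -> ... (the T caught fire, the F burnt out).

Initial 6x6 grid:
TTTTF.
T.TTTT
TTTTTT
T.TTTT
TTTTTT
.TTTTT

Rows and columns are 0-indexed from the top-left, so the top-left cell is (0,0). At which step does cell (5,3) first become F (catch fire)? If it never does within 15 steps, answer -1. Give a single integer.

Step 1: cell (5,3)='T' (+2 fires, +1 burnt)
Step 2: cell (5,3)='T' (+4 fires, +2 burnt)
Step 3: cell (5,3)='T' (+5 fires, +4 burnt)
Step 4: cell (5,3)='T' (+5 fires, +5 burnt)
Step 5: cell (5,3)='T' (+6 fires, +5 burnt)
Step 6: cell (5,3)='F' (+4 fires, +6 burnt)
  -> target ignites at step 6
Step 7: cell (5,3)='.' (+3 fires, +4 burnt)
Step 8: cell (5,3)='.' (+2 fires, +3 burnt)
Step 9: cell (5,3)='.' (+0 fires, +2 burnt)
  fire out at step 9

6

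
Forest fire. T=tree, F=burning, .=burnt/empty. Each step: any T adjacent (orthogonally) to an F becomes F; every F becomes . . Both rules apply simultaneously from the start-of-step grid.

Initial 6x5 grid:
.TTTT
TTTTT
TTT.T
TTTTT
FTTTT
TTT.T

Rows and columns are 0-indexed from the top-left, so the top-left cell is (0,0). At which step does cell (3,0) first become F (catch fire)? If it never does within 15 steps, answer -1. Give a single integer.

Step 1: cell (3,0)='F' (+3 fires, +1 burnt)
  -> target ignites at step 1
Step 2: cell (3,0)='.' (+4 fires, +3 burnt)
Step 3: cell (3,0)='.' (+5 fires, +4 burnt)
Step 4: cell (3,0)='.' (+4 fires, +5 burnt)
Step 5: cell (3,0)='.' (+4 fires, +4 burnt)
Step 6: cell (3,0)='.' (+3 fires, +4 burnt)
Step 7: cell (3,0)='.' (+2 fires, +3 burnt)
Step 8: cell (3,0)='.' (+1 fires, +2 burnt)
Step 9: cell (3,0)='.' (+0 fires, +1 burnt)
  fire out at step 9

1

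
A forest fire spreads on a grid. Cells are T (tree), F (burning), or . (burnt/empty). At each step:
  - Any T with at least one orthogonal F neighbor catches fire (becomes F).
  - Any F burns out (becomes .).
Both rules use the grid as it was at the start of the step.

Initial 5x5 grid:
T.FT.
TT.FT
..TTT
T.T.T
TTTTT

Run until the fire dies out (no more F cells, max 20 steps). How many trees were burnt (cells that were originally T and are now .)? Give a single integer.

Answer: 13

Derivation:
Step 1: +3 fires, +2 burnt (F count now 3)
Step 2: +2 fires, +3 burnt (F count now 2)
Step 3: +2 fires, +2 burnt (F count now 2)
Step 4: +2 fires, +2 burnt (F count now 2)
Step 5: +2 fires, +2 burnt (F count now 2)
Step 6: +1 fires, +2 burnt (F count now 1)
Step 7: +1 fires, +1 burnt (F count now 1)
Step 8: +0 fires, +1 burnt (F count now 0)
Fire out after step 8
Initially T: 16, now '.': 22
Total burnt (originally-T cells now '.'): 13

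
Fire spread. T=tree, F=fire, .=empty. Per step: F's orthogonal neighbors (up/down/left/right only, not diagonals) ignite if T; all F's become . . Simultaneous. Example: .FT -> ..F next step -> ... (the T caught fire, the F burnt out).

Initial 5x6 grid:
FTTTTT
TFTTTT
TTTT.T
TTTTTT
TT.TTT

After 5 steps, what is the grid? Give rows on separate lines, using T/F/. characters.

Step 1: 4 trees catch fire, 2 burn out
  .FTTTT
  F.FTTT
  TFTT.T
  TTTTTT
  TT.TTT
Step 2: 5 trees catch fire, 4 burn out
  ..FTTT
  ...FTT
  F.FT.T
  TFTTTT
  TT.TTT
Step 3: 6 trees catch fire, 5 burn out
  ...FTT
  ....FT
  ...F.T
  F.FTTT
  TF.TTT
Step 4: 4 trees catch fire, 6 burn out
  ....FT
  .....F
  .....T
  ...FTT
  F..TTT
Step 5: 4 trees catch fire, 4 burn out
  .....F
  ......
  .....F
  ....FT
  ...FTT

.....F
......
.....F
....FT
...FTT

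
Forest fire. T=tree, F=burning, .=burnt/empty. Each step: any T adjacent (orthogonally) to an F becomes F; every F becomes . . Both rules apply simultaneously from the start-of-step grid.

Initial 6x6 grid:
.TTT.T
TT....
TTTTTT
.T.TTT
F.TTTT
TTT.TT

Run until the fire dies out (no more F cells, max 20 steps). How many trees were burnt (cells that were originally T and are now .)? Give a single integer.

Answer: 24

Derivation:
Step 1: +1 fires, +1 burnt (F count now 1)
Step 2: +1 fires, +1 burnt (F count now 1)
Step 3: +1 fires, +1 burnt (F count now 1)
Step 4: +1 fires, +1 burnt (F count now 1)
Step 5: +1 fires, +1 burnt (F count now 1)
Step 6: +2 fires, +1 burnt (F count now 2)
Step 7: +4 fires, +2 burnt (F count now 4)
Step 8: +4 fires, +4 burnt (F count now 4)
Step 9: +2 fires, +4 burnt (F count now 2)
Step 10: +3 fires, +2 burnt (F count now 3)
Step 11: +2 fires, +3 burnt (F count now 2)
Step 12: +1 fires, +2 burnt (F count now 1)
Step 13: +1 fires, +1 burnt (F count now 1)
Step 14: +0 fires, +1 burnt (F count now 0)
Fire out after step 14
Initially T: 25, now '.': 35
Total burnt (originally-T cells now '.'): 24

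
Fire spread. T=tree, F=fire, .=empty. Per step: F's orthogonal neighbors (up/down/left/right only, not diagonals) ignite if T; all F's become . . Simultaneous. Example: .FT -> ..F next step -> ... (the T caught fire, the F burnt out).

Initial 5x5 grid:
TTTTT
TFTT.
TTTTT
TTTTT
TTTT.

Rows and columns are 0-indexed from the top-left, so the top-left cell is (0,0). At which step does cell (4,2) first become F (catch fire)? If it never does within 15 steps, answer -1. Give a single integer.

Step 1: cell (4,2)='T' (+4 fires, +1 burnt)
Step 2: cell (4,2)='T' (+6 fires, +4 burnt)
Step 3: cell (4,2)='T' (+5 fires, +6 burnt)
Step 4: cell (4,2)='F' (+5 fires, +5 burnt)
  -> target ignites at step 4
Step 5: cell (4,2)='.' (+2 fires, +5 burnt)
Step 6: cell (4,2)='.' (+0 fires, +2 burnt)
  fire out at step 6

4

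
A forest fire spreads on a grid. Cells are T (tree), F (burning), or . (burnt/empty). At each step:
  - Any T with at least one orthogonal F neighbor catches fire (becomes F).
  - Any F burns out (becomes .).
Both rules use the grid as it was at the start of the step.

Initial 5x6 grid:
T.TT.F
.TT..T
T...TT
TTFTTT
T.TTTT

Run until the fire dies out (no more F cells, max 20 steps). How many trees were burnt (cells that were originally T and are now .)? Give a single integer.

Step 1: +4 fires, +2 burnt (F count now 4)
Step 2: +4 fires, +4 burnt (F count now 4)
Step 3: +5 fires, +4 burnt (F count now 5)
Step 4: +1 fires, +5 burnt (F count now 1)
Step 5: +0 fires, +1 burnt (F count now 0)
Fire out after step 5
Initially T: 19, now '.': 25
Total burnt (originally-T cells now '.'): 14

Answer: 14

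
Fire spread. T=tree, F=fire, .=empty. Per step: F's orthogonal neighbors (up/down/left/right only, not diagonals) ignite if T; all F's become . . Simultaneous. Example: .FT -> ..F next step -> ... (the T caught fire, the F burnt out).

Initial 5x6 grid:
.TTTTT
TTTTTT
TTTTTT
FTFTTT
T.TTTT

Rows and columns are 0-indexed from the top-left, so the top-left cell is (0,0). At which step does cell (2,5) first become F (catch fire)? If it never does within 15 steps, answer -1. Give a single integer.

Step 1: cell (2,5)='T' (+6 fires, +2 burnt)
Step 2: cell (2,5)='T' (+6 fires, +6 burnt)
Step 3: cell (2,5)='T' (+6 fires, +6 burnt)
Step 4: cell (2,5)='F' (+5 fires, +6 burnt)
  -> target ignites at step 4
Step 5: cell (2,5)='.' (+2 fires, +5 burnt)
Step 6: cell (2,5)='.' (+1 fires, +2 burnt)
Step 7: cell (2,5)='.' (+0 fires, +1 burnt)
  fire out at step 7

4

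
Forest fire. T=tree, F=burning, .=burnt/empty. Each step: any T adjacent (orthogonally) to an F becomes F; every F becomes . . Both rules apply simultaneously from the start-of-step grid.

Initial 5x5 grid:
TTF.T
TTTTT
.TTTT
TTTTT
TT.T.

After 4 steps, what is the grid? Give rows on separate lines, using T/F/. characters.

Step 1: 2 trees catch fire, 1 burn out
  TF..T
  TTFTT
  .TTTT
  TTTTT
  TT.T.
Step 2: 4 trees catch fire, 2 burn out
  F...T
  TF.FT
  .TFTT
  TTTTT
  TT.T.
Step 3: 5 trees catch fire, 4 burn out
  ....T
  F...F
  .F.FT
  TTFTT
  TT.T.
Step 4: 4 trees catch fire, 5 burn out
  ....F
  .....
  ....F
  TF.FT
  TT.T.

....F
.....
....F
TF.FT
TT.T.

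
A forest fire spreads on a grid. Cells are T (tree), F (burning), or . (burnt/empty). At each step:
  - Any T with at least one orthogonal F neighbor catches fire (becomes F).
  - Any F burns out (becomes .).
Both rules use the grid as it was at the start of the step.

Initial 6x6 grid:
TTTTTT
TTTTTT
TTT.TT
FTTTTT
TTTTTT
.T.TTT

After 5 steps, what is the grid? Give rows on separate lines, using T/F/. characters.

Step 1: 3 trees catch fire, 1 burn out
  TTTTTT
  TTTTTT
  FTT.TT
  .FTTTT
  FTTTTT
  .T.TTT
Step 2: 4 trees catch fire, 3 burn out
  TTTTTT
  FTTTTT
  .FT.TT
  ..FTTT
  .FTTTT
  .T.TTT
Step 3: 6 trees catch fire, 4 burn out
  FTTTTT
  .FTTTT
  ..F.TT
  ...FTT
  ..FTTT
  .F.TTT
Step 4: 4 trees catch fire, 6 burn out
  .FTTTT
  ..FTTT
  ....TT
  ....FT
  ...FTT
  ...TTT
Step 5: 6 trees catch fire, 4 burn out
  ..FTTT
  ...FTT
  ....FT
  .....F
  ....FT
  ...FTT

..FTTT
...FTT
....FT
.....F
....FT
...FTT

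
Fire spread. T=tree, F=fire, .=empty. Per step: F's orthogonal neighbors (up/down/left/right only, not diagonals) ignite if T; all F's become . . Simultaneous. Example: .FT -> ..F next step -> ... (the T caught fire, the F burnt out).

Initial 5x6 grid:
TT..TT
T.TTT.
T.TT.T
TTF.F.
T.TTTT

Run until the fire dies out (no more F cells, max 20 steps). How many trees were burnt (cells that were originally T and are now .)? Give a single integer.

Answer: 18

Derivation:
Step 1: +4 fires, +2 burnt (F count now 4)
Step 2: +5 fires, +4 burnt (F count now 5)
Step 3: +3 fires, +5 burnt (F count now 3)
Step 4: +2 fires, +3 burnt (F count now 2)
Step 5: +2 fires, +2 burnt (F count now 2)
Step 6: +2 fires, +2 burnt (F count now 2)
Step 7: +0 fires, +2 burnt (F count now 0)
Fire out after step 7
Initially T: 19, now '.': 29
Total burnt (originally-T cells now '.'): 18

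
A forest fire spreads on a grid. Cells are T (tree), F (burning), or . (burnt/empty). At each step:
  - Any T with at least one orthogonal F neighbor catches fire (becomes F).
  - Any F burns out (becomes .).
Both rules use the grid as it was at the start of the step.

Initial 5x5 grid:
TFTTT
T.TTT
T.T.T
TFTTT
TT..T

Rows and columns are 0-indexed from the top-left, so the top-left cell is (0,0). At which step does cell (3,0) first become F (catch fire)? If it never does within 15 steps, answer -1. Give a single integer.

Step 1: cell (3,0)='F' (+5 fires, +2 burnt)
  -> target ignites at step 1
Step 2: cell (3,0)='.' (+7 fires, +5 burnt)
Step 3: cell (3,0)='.' (+3 fires, +7 burnt)
Step 4: cell (3,0)='.' (+3 fires, +3 burnt)
Step 5: cell (3,0)='.' (+0 fires, +3 burnt)
  fire out at step 5

1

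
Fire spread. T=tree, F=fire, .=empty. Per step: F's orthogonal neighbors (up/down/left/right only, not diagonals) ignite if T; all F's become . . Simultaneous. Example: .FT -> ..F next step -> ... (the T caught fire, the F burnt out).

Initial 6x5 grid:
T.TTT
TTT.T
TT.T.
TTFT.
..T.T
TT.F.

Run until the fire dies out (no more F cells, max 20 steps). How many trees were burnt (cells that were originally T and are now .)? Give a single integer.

Answer: 15

Derivation:
Step 1: +3 fires, +2 burnt (F count now 3)
Step 2: +3 fires, +3 burnt (F count now 3)
Step 3: +2 fires, +3 burnt (F count now 2)
Step 4: +2 fires, +2 burnt (F count now 2)
Step 5: +2 fires, +2 burnt (F count now 2)
Step 6: +1 fires, +2 burnt (F count now 1)
Step 7: +1 fires, +1 burnt (F count now 1)
Step 8: +1 fires, +1 burnt (F count now 1)
Step 9: +0 fires, +1 burnt (F count now 0)
Fire out after step 9
Initially T: 18, now '.': 27
Total burnt (originally-T cells now '.'): 15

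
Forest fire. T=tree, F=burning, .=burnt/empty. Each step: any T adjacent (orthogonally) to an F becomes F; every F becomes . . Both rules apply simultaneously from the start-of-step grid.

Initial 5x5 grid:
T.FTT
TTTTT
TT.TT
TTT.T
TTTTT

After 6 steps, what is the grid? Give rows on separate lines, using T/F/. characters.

Step 1: 2 trees catch fire, 1 burn out
  T..FT
  TTFTT
  TT.TT
  TTT.T
  TTTTT
Step 2: 3 trees catch fire, 2 burn out
  T...F
  TF.FT
  TT.TT
  TTT.T
  TTTTT
Step 3: 4 trees catch fire, 3 burn out
  T....
  F...F
  TF.FT
  TTT.T
  TTTTT
Step 4: 4 trees catch fire, 4 burn out
  F....
  .....
  F...F
  TFT.T
  TTTTT
Step 5: 4 trees catch fire, 4 burn out
  .....
  .....
  .....
  F.F.F
  TFTTT
Step 6: 3 trees catch fire, 4 burn out
  .....
  .....
  .....
  .....
  F.FTF

.....
.....
.....
.....
F.FTF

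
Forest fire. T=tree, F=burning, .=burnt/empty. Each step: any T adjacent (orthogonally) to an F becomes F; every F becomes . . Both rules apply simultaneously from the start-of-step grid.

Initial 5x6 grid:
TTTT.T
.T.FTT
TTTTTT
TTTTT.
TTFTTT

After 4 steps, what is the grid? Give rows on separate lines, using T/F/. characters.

Step 1: 6 trees catch fire, 2 burn out
  TTTF.T
  .T..FT
  TTTFTT
  TTFTT.
  TF.FTT
Step 2: 8 trees catch fire, 6 burn out
  TTF..T
  .T...F
  TTF.FT
  TF.FT.
  F...FT
Step 3: 7 trees catch fire, 8 burn out
  TF...F
  .T....
  TF...F
  F...F.
  .....F
Step 4: 3 trees catch fire, 7 burn out
  F.....
  .F....
  F.....
  ......
  ......

F.....
.F....
F.....
......
......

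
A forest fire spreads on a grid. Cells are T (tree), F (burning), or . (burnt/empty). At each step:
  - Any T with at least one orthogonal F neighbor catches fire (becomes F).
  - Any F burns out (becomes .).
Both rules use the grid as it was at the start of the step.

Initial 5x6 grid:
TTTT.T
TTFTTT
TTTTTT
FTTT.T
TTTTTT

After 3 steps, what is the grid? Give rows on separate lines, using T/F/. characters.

Step 1: 7 trees catch fire, 2 burn out
  TTFT.T
  TF.FTT
  FTFTTT
  .FTT.T
  FTTTTT
Step 2: 8 trees catch fire, 7 burn out
  TF.F.T
  F...FT
  .F.FTT
  ..FT.T
  .FTTTT
Step 3: 5 trees catch fire, 8 burn out
  F....T
  .....F
  ....FT
  ...F.T
  ..FTTT

F....T
.....F
....FT
...F.T
..FTTT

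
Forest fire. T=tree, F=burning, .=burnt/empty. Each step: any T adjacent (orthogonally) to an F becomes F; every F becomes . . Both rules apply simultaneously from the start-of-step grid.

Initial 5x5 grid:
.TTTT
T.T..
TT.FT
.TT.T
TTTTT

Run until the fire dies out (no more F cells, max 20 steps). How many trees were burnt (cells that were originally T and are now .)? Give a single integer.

Answer: 12

Derivation:
Step 1: +1 fires, +1 burnt (F count now 1)
Step 2: +1 fires, +1 burnt (F count now 1)
Step 3: +1 fires, +1 burnt (F count now 1)
Step 4: +1 fires, +1 burnt (F count now 1)
Step 5: +1 fires, +1 burnt (F count now 1)
Step 6: +2 fires, +1 burnt (F count now 2)
Step 7: +2 fires, +2 burnt (F count now 2)
Step 8: +1 fires, +2 burnt (F count now 1)
Step 9: +1 fires, +1 burnt (F count now 1)
Step 10: +1 fires, +1 burnt (F count now 1)
Step 11: +0 fires, +1 burnt (F count now 0)
Fire out after step 11
Initially T: 17, now '.': 20
Total burnt (originally-T cells now '.'): 12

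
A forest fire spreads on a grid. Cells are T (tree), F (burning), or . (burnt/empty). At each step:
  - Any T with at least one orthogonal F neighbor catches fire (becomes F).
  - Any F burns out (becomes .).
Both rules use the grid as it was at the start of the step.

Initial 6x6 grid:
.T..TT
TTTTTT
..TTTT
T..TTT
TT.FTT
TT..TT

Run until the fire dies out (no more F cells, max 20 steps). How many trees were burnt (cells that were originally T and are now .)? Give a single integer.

Answer: 20

Derivation:
Step 1: +2 fires, +1 burnt (F count now 2)
Step 2: +4 fires, +2 burnt (F count now 4)
Step 3: +5 fires, +4 burnt (F count now 5)
Step 4: +3 fires, +5 burnt (F count now 3)
Step 5: +3 fires, +3 burnt (F count now 3)
Step 6: +3 fires, +3 burnt (F count now 3)
Step 7: +0 fires, +3 burnt (F count now 0)
Fire out after step 7
Initially T: 25, now '.': 31
Total burnt (originally-T cells now '.'): 20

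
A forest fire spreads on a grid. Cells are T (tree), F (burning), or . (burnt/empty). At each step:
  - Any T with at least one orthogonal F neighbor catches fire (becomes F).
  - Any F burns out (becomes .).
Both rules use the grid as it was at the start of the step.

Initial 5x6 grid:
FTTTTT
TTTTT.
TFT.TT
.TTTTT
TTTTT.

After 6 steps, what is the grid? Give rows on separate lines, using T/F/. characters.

Step 1: 6 trees catch fire, 2 burn out
  .FTTTT
  FFTTT.
  F.F.TT
  .FTTTT
  TTTTT.
Step 2: 4 trees catch fire, 6 burn out
  ..FTTT
  ..FTT.
  ....TT
  ..FTTT
  TFTTT.
Step 3: 5 trees catch fire, 4 burn out
  ...FTT
  ...FT.
  ....TT
  ...FTT
  F.FTT.
Step 4: 4 trees catch fire, 5 burn out
  ....FT
  ....F.
  ....TT
  ....FT
  ...FT.
Step 5: 4 trees catch fire, 4 burn out
  .....F
  ......
  ....FT
  .....F
  ....F.
Step 6: 1 trees catch fire, 4 burn out
  ......
  ......
  .....F
  ......
  ......

......
......
.....F
......
......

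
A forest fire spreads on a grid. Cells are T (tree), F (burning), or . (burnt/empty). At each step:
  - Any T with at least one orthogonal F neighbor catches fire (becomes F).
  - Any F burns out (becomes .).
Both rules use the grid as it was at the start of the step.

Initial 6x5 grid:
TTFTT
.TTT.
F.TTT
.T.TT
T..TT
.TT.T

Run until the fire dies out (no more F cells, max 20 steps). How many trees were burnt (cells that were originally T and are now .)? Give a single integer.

Step 1: +3 fires, +2 burnt (F count now 3)
Step 2: +5 fires, +3 burnt (F count now 5)
Step 3: +1 fires, +5 burnt (F count now 1)
Step 4: +2 fires, +1 burnt (F count now 2)
Step 5: +2 fires, +2 burnt (F count now 2)
Step 6: +1 fires, +2 burnt (F count now 1)
Step 7: +1 fires, +1 burnt (F count now 1)
Step 8: +0 fires, +1 burnt (F count now 0)
Fire out after step 8
Initially T: 19, now '.': 26
Total burnt (originally-T cells now '.'): 15

Answer: 15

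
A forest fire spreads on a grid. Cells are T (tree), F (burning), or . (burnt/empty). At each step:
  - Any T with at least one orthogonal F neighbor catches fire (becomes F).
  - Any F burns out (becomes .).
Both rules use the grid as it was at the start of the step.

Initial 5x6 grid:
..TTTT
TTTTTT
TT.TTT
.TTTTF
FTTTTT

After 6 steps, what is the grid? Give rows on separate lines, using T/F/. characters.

Step 1: 4 trees catch fire, 2 burn out
  ..TTTT
  TTTTTT
  TT.TTF
  .TTTF.
  .FTTTF
Step 2: 6 trees catch fire, 4 burn out
  ..TTTT
  TTTTTF
  TT.TF.
  .FTF..
  ..FTF.
Step 3: 6 trees catch fire, 6 burn out
  ..TTTF
  TTTTF.
  TF.F..
  ..F...
  ...F..
Step 4: 4 trees catch fire, 6 burn out
  ..TTF.
  TFTF..
  F.....
  ......
  ......
Step 5: 3 trees catch fire, 4 burn out
  ..TF..
  F.F...
  ......
  ......
  ......
Step 6: 1 trees catch fire, 3 burn out
  ..F...
  ......
  ......
  ......
  ......

..F...
......
......
......
......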